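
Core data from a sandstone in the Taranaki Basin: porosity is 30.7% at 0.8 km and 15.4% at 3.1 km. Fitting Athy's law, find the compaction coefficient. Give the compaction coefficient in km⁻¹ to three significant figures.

Athy: n(z) = n₀ e^(−βz) ⇒ n₁/n₂ = e^{β(z₂−z₁)} ⇒ β = ln(n₁/n₂)/(z₂−z₁)
β = ln(0.307/0.154) / (3.1 − 0.8) = ln(1.994) / 2.3 = 0.6899 / 2.3 = 0.3 km⁻¹

0.300 km⁻¹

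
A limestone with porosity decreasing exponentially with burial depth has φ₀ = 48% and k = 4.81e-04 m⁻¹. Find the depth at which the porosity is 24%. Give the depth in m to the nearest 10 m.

1440 m

Working in km (1 km = 1000 m; k in km⁻¹ = k in m⁻¹ × 1000):
Invert Athy's law: d = ln(φ₀/φ) / k
d = ln(0.48/0.24) / 0.481 = ln(2) / 0.481 = 0.6931 / 0.481 = 1.441 km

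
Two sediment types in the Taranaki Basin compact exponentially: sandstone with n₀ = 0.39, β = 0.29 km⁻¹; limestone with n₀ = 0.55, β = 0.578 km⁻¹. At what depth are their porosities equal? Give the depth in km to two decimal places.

Set n₀ₐ e^(−βₐz) = n₀ᵦ e^(−βᵦz) ⇒ ln(n₀ₐ/n₀ᵦ) = (βₐ − βᵦ)·z
z = ln(0.39/0.55) / (0.29 − 0.578) = -0.3438 / -0.288 = 1.194 km

1.19 km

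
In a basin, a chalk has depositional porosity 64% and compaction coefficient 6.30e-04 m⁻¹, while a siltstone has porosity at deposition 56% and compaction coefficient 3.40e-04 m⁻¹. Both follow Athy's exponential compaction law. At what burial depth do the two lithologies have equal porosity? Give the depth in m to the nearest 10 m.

460 m

Working in km (1 km = 1000 m; c in km⁻¹ = c in m⁻¹ × 1000):
Set φ₀ₐ e^(−cₐZ) = φ₀ᵦ e^(−cᵦZ) ⇒ ln(φ₀ₐ/φ₀ᵦ) = (cₐ − cᵦ)·Z
Z = ln(0.64/0.56) / (0.63 − 0.34) = 0.1335 / 0.29 = 0.460 km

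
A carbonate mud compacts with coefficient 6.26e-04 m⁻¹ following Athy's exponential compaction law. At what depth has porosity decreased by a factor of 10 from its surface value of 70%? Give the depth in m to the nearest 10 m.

Working in km (1 km = 1000 m; k in km⁻¹ = k in m⁻¹ × 1000):
φ/φ₀ = 1/10 ⇒ exp(−k·Z) = 1/10 ⇒ Z = ln(10) / k
Z = 2.3026 / 0.626 = 3.678 km

3680 m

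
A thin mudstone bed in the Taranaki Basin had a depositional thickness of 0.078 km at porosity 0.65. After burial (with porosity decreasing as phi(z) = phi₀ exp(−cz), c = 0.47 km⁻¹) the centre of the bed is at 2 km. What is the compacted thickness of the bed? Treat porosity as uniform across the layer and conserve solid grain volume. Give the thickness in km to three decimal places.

0.037 km

Porosity at 2 km: phi = 0.65·exp(−0.47×2) = 0.2539
Solid-volume conservation: h(1−phi) = h₀(1−phi₀) ⇒ h = h₀·(1−phi₀)/(1−phi)
h = 0.078 × (1 − 0.65)/(1 − 0.2539) = 0.078 × 0.4691 = 0.0366 km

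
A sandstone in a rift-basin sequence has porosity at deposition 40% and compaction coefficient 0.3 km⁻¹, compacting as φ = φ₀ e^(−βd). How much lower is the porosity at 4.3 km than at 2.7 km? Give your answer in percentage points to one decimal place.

φ(2.7) = 0.4·e^(−0.3×2.7) = 0.1779
φ(4.3) = 0.4·e^(−0.3×4.3) = 0.1101
Δφ = 0.1779 − 0.1101 = 0.0678

6.8 percentage points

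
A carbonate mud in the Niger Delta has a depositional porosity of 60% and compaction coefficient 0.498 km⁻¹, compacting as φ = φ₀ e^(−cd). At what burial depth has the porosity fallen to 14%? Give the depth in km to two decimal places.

2.92 km

Invert Athy's law: d = ln(φ₀/φ) / c
d = ln(0.6/0.14) / 0.498 = ln(4.286) / 0.498 = 1.4553 / 0.498 = 2.922 km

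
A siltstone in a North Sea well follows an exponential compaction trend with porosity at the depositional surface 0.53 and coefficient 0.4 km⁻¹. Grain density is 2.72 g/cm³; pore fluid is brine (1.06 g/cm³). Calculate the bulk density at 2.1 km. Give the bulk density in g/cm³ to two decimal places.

Porosity at depth: φ = 0.53·exp(−0.4×2.1) = 0.53×0.4317 = 0.2288
Bulk density: ρ_b = (1−φ)ρ_g + φ·ρ_f = 0.7712×2.72 + 0.2288×1.06
       = 2.098 + 0.243 = 2.340 g/cm³

2.34 g/cm³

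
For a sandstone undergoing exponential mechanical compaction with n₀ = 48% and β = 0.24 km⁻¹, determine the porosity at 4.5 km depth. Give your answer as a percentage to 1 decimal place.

16.3%

n = n₀·exp(−β·Z) = 0.48 × exp(−0.24 × 4.5) = 0.48 × exp(−1.08)
  = 0.48 × 0.3396 = 0.1630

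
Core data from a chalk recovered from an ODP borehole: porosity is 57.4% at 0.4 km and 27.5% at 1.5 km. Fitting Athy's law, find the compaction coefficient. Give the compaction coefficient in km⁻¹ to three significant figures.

0.669 km⁻¹

Athy: phi(z) = phi₀ e^(−kz) ⇒ phi₁/phi₂ = e^{k(z₂−z₁)} ⇒ k = ln(phi₁/phi₂)/(z₂−z₁)
k = ln(0.574/0.275) / (1.5 − 0.4) = ln(2.087) / 1.1 = 0.7359 / 1.1 = 0.669 km⁻¹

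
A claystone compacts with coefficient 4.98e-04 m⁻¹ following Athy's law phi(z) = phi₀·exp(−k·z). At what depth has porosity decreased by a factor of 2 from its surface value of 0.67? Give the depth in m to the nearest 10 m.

Working in km (1 km = 1000 m; k in km⁻¹ = k in m⁻¹ × 1000):
phi/phi₀ = 1/2 ⇒ exp(−k·z) = 1/2 ⇒ z = ln(2) / k
z = 0.6931 / 0.498 = 1.392 km

1390 m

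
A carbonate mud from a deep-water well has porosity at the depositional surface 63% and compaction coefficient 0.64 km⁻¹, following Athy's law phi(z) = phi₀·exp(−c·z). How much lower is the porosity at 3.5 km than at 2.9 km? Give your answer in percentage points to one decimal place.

3.1 percentage points

phi(2.9) = 0.63·e^(−0.64×2.9) = 0.0985
phi(3.5) = 0.63·e^(−0.64×3.5) = 0.0671
Δphi = 0.0985 − 0.0671 = 0.0314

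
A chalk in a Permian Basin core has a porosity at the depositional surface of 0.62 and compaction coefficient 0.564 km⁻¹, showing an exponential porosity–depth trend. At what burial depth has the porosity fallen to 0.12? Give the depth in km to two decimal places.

Invert Athy's law: Z = ln(φ₀/φ) / k
Z = ln(0.62/0.12) / 0.564 = ln(5.167) / 0.564 = 1.6422 / 0.564 = 2.912 km

2.91 km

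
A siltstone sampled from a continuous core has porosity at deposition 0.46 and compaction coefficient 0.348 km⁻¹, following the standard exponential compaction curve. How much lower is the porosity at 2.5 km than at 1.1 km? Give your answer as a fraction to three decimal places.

n(1.1) = 0.46·e^(−0.348×1.1) = 0.3137
n(2.5) = 0.46·e^(−0.348×2.5) = 0.1927
Δn = 0.3137 − 0.1927 = 0.1210

0.121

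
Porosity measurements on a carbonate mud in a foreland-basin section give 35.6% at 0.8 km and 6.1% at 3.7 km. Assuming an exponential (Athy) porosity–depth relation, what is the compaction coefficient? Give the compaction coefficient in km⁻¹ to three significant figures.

Athy: φ(d) = φ₀ e^(−βd) ⇒ φ₁/φ₂ = e^{β(d₂−d₁)} ⇒ β = ln(φ₁/φ₂)/(d₂−d₁)
β = ln(0.356/0.061) / (3.7 − 0.8) = ln(5.836) / 2.9 = 1.7641 / 2.9 = 0.6083 km⁻¹

0.608 km⁻¹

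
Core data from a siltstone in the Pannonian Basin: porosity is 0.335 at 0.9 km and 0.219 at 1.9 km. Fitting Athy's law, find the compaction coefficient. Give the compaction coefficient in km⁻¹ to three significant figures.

0.425 km⁻¹

Athy: phi(Z) = phi₀ e^(−kZ) ⇒ phi₁/phi₂ = e^{k(Z₂−Z₁)} ⇒ k = ln(phi₁/phi₂)/(Z₂−Z₁)
k = ln(0.335/0.219) / (1.9 − 0.9) = ln(1.53) / 1 = 0.4251 / 1 = 0.4251 km⁻¹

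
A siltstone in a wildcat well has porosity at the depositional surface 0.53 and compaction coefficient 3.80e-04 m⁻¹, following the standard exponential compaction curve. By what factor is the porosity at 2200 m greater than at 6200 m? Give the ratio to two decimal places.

4.57

Working in km (1 km = 1000 m; β in km⁻¹ = β in m⁻¹ × 1000):
φ(z₁)/φ(z₂) = e^(−β·z₁)/e^(−β·z₂) = e^{β(z₂−z₁)}
= exp(0.38 × 4) = exp(1.52) = 4.5722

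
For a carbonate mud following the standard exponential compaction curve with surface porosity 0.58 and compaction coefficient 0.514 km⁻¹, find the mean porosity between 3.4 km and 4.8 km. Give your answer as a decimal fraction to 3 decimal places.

0.072

⟨phi⟩ = (1/(d₂−d₁)) ∫ phi₀ e^(−βd) dd = phi₀·(e^(−β·d₁) − e^(−β·d₂)) / (β·(d₂−d₁))
e^(−0.514×3.4) = 0.1742; e^(−0.514×4.8) = 0.0848
⟨phi⟩ = 0.58 × (0.1742 − 0.0848) / (0.514 × 1.4) = 0.58 × 0.1242 = 0.0720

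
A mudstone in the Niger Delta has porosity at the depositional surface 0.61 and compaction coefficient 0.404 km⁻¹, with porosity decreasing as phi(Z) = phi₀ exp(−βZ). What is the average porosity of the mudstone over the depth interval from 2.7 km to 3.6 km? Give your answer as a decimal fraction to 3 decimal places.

⟨phi⟩ = (1/(Z₂−Z₁)) ∫ phi₀ e^(−βZ) dZ = phi₀·(e^(−β·Z₁) − e^(−β·Z₂)) / (β·(Z₂−Z₁))
e^(−0.404×2.7) = 0.3359; e^(−0.404×3.6) = 0.2335
⟨phi⟩ = 0.61 × (0.3359 − 0.2335) / (0.404 × 0.9) = 0.61 × 0.2816 = 0.1718

0.172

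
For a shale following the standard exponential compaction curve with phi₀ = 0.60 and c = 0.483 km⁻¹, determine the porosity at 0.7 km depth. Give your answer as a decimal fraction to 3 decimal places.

0.428

phi = phi₀·exp(−c·z) = 0.6 × exp(−0.483 × 0.7) = 0.6 × exp(−0.3381)
  = 0.6 × 0.7131 = 0.4279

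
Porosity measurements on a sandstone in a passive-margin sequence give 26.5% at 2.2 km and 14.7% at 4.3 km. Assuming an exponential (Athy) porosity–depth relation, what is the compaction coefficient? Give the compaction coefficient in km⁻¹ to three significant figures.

0.281 km⁻¹

Athy: φ(Z) = φ₀ e^(−kZ) ⇒ φ₁/φ₂ = e^{k(Z₂−Z₁)} ⇒ k = ln(φ₁/φ₂)/(Z₂−Z₁)
k = ln(0.265/0.147) / (4.3 − 2.2) = ln(1.803) / 2.1 = 0.5893 / 2.1 = 0.2806 km⁻¹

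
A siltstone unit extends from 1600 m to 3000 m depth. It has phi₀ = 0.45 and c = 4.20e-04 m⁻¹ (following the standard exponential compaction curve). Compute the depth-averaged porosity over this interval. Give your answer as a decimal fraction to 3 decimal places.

0.174

Working in km (1 km = 1000 m; c in km⁻¹ = c in m⁻¹ × 1000):
⟨phi⟩ = (1/(z₂−z₁)) ∫ phi₀ e^(−cz) dz = phi₀·(e^(−c·z₁) − e^(−c·z₂)) / (c·(z₂−z₁))
e^(−0.42×1.6) = 0.5107; e^(−0.42×3) = 0.2837
⟨phi⟩ = 0.45 × (0.5107 − 0.2837) / (0.42 × 1.4) = 0.45 × 0.3861 = 0.1737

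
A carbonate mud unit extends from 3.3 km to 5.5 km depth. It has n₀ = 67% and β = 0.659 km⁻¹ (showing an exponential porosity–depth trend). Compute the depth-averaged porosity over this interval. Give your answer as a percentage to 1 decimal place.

⟨n⟩ = (1/(z₂−z₁)) ∫ n₀ e^(−βz) dz = n₀·(e^(−β·z₁) − e^(−β·z₂)) / (β·(z₂−z₁))
e^(−0.659×3.3) = 0.1136; e^(−0.659×5.5) = 0.0267
⟨n⟩ = 0.67 × (0.1136 − 0.0267) / (0.659 × 2.2) = 0.67 × 0.0600 = 0.0402

4.0%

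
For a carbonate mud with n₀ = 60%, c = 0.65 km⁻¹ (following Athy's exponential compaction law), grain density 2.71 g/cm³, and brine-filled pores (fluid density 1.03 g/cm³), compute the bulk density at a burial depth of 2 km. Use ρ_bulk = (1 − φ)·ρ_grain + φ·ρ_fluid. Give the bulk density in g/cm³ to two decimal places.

Porosity at depth: n = 0.6·exp(−0.65×2) = 0.6×0.2725 = 0.1635
Bulk density: ρ_b = (1−n)ρ_g + n·ρ_f = 0.8365×2.71 + 0.1635×1.03
       = 2.267 + 0.168 = 2.435 g/cm³

2.44 g/cm³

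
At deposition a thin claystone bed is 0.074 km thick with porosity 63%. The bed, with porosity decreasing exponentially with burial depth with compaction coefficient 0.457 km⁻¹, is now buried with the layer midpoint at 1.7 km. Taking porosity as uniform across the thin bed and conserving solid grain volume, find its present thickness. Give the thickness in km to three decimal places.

Porosity at 1.7 km: n = 0.63·exp(−0.457×1.7) = 0.2897
Solid-volume conservation: h(1−n) = h₀(1−n₀) ⇒ h = h₀·(1−n₀)/(1−n)
h = 0.074 × (1 − 0.63)/(1 − 0.2897) = 0.074 × 0.5209 = 0.0385 km

0.039 km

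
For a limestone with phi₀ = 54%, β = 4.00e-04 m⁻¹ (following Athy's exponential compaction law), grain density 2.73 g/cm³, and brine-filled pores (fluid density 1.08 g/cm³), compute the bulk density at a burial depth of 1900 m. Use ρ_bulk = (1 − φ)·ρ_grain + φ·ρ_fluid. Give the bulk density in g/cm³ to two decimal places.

2.31 g/cm³

Working in km (1 km = 1000 m; β in km⁻¹ = β in m⁻¹ × 1000):
Porosity at depth: phi = 0.54·exp(−0.4×1.9) = 0.54×0.4677 = 0.2525
Bulk density: ρ_b = (1−phi)ρ_g + phi·ρ_f = 0.7475×2.73 + 0.2525×1.08
       = 2.041 + 0.273 = 2.313 g/cm³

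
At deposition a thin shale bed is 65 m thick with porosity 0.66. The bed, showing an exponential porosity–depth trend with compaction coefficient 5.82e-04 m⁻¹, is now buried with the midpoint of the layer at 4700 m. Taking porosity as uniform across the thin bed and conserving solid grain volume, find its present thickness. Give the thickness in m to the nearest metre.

23 m

Working in km (1 km = 1000 m; β in km⁻¹ = β in m⁻¹ × 1000):
Porosity at 4.7 km: n = 0.66·exp(−0.582×4.7) = 0.0428
Solid-volume conservation: h(1−n) = h₀(1−n₀) ⇒ h = h₀·(1−n₀)/(1−n)
h = 0.065 × (1 − 0.66)/(1 − 0.0428) = 0.065 × 0.3552 = 0.0231 km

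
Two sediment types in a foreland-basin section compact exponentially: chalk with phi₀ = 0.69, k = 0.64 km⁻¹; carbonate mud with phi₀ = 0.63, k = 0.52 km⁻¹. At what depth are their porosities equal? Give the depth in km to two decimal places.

0.76 km

Set phi₀ₐ e^(−kₐz) = phi₀ᵦ e^(−kᵦz) ⇒ ln(phi₀ₐ/phi₀ᵦ) = (kₐ − kᵦ)·z
z = ln(0.69/0.63) / (0.64 − 0.52) = 0.0910 / 0.12 = 0.758 km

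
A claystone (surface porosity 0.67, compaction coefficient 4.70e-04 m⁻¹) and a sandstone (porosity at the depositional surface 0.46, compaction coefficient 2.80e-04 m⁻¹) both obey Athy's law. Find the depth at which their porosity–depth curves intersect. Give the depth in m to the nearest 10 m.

Working in km (1 km = 1000 m; β in km⁻¹ = β in m⁻¹ × 1000):
Set phi₀ₐ e^(−βₐd) = phi₀ᵦ e^(−βᵦd) ⇒ ln(phi₀ₐ/phi₀ᵦ) = (βₐ − βᵦ)·d
d = ln(0.67/0.46) / (0.47 − 0.28) = 0.3761 / 0.19 = 1.979 km

1980 m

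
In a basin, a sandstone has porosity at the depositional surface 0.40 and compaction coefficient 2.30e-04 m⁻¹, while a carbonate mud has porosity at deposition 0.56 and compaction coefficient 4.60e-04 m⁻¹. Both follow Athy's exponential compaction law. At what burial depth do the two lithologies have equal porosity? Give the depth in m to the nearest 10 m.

1460 m

Working in km (1 km = 1000 m; c in km⁻¹ = c in m⁻¹ × 1000):
Set phi₀ₐ e^(−cₐZ) = phi₀ᵦ e^(−cᵦZ) ⇒ ln(phi₀ₐ/phi₀ᵦ) = (cₐ − cᵦ)·Z
Z = ln(0.4/0.56) / (0.23 − 0.46) = -0.3365 / -0.23 = 1.463 km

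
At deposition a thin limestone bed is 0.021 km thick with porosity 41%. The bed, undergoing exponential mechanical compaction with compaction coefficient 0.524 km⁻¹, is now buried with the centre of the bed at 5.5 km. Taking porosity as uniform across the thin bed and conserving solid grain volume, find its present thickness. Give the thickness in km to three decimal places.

Porosity at 5.5 km: phi = 0.41·exp(−0.524×5.5) = 0.0230
Solid-volume conservation: h(1−phi) = h₀(1−phi₀) ⇒ h = h₀·(1−phi₀)/(1−phi)
h = 0.021 × (1 − 0.41)/(1 − 0.0230) = 0.021 × 0.6039 = 0.0127 km

0.013 km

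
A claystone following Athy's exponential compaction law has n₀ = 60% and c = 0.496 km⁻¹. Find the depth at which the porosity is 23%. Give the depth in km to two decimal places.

Invert Athy's law: d = ln(n₀/n) / c
d = ln(0.6/0.23) / 0.496 = ln(2.609) / 0.496 = 0.9589 / 0.496 = 1.933 km

1.93 km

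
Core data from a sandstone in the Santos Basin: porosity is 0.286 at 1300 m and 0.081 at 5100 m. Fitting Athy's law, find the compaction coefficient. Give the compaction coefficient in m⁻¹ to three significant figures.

Working in km (1 km = 1000 m; β in km⁻¹ = β in m⁻¹ × 1000):
Athy: phi(Z) = phi₀ e^(−βZ) ⇒ phi₁/phi₂ = e^{β(Z₂−Z₁)} ⇒ β = ln(phi₁/phi₂)/(Z₂−Z₁)
β = ln(0.286/0.081) / (5.1 − 1.3) = ln(3.531) / 3.8 = 1.2615 / 3.8 = 0.332 km⁻¹

0.000332 m⁻¹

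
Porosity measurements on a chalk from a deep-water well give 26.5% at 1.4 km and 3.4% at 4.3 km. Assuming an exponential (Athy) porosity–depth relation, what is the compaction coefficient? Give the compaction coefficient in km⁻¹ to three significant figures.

Athy: phi(Z) = phi₀ e^(−kZ) ⇒ phi₁/phi₂ = e^{k(Z₂−Z₁)} ⇒ k = ln(phi₁/phi₂)/(Z₂−Z₁)
k = ln(0.265/0.034) / (4.3 − 1.4) = ln(7.794) / 2.9 = 2.0534 / 2.9 = 0.7081 km⁻¹

0.708 km⁻¹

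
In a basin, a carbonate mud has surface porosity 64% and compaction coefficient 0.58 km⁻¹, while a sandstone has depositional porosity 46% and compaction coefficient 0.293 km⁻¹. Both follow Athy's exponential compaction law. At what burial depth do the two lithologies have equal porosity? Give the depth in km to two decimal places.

Set phi₀ₐ e^(−kₐZ) = phi₀ᵦ e^(−kᵦZ) ⇒ ln(phi₀ₐ/phi₀ᵦ) = (kₐ − kᵦ)·Z
Z = ln(0.64/0.46) / (0.58 − 0.293) = 0.3302 / 0.287 = 1.151 km

1.15 km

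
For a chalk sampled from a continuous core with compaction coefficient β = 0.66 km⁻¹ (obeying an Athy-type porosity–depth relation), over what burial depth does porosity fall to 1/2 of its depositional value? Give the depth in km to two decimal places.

phi/phi₀ = 1/2 ⇒ exp(−β·z) = 1/2 ⇒ z = ln(2) / β
z = 0.6931 / 0.66 = 1.050 km

1.05 km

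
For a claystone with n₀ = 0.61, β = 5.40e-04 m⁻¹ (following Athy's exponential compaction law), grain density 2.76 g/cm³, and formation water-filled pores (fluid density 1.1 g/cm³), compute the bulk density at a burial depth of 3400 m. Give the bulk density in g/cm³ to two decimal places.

Working in km (1 km = 1000 m; β in km⁻¹ = β in m⁻¹ × 1000):
Porosity at depth: n = 0.61·exp(−0.54×3.4) = 0.61×0.1595 = 0.0973
Bulk density: ρ_b = (1−n)ρ_g + n·ρ_f = 0.9027×2.76 + 0.0973×1.1
       = 2.492 + 0.107 = 2.599 g/cm³

2.60 g/cm³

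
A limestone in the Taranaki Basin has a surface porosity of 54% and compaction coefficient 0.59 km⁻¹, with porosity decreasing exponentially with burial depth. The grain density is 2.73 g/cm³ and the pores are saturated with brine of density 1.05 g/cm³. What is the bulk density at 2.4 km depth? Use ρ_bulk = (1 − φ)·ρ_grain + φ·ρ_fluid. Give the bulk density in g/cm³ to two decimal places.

2.51 g/cm³

Porosity at depth: n = 0.54·exp(−0.59×2.4) = 0.54×0.2427 = 0.1310
Bulk density: ρ_b = (1−n)ρ_g + n·ρ_f = 0.8690×2.73 + 0.1310×1.05
       = 2.372 + 0.138 = 2.510 g/cm³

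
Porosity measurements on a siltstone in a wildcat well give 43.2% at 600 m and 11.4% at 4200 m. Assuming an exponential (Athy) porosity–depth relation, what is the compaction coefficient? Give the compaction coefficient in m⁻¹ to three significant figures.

Working in km (1 km = 1000 m; k in km⁻¹ = k in m⁻¹ × 1000):
Athy: n(z) = n₀ e^(−kz) ⇒ n₁/n₂ = e^{k(z₂−z₁)} ⇒ k = ln(n₁/n₂)/(z₂−z₁)
k = ln(0.432/0.114) / (4.2 − 0.6) = ln(3.789) / 3.6 = 1.3322 / 3.6 = 0.3701 km⁻¹

0.000370 m⁻¹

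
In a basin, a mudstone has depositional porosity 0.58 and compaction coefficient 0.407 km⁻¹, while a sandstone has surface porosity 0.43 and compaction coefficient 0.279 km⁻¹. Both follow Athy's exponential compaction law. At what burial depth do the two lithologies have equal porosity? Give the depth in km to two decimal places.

Set φ₀ₐ e^(−kₐd) = φ₀ᵦ e^(−kᵦd) ⇒ ln(φ₀ₐ/φ₀ᵦ) = (kₐ − kᵦ)·d
d = ln(0.58/0.43) / (0.407 − 0.279) = 0.2992 / 0.128 = 2.338 km

2.34 km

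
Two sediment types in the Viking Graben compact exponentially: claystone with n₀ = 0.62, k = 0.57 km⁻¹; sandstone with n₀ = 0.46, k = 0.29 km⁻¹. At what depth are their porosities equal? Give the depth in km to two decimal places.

Set n₀ₐ e^(−kₐd) = n₀ᵦ e^(−kᵦd) ⇒ ln(n₀ₐ/n₀ᵦ) = (kₐ − kᵦ)·d
d = ln(0.62/0.46) / (0.57 − 0.29) = 0.2985 / 0.28 = 1.066 km

1.07 km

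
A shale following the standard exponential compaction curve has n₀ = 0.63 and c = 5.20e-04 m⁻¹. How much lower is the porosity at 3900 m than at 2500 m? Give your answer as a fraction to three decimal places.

0.089

Working in km (1 km = 1000 m; c in km⁻¹ = c in m⁻¹ × 1000):
n(2.5) = 0.63·e^(−0.52×2.5) = 0.1717
n(3.9) = 0.63·e^(−0.52×3.9) = 0.0829
Δn = 0.1717 − 0.0829 = 0.0888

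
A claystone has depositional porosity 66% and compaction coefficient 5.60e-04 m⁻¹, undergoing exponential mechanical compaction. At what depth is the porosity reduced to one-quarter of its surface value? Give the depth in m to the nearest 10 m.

2480 m

Working in km (1 km = 1000 m; c in km⁻¹ = c in m⁻¹ × 1000):
phi/phi₀ = 1/4 ⇒ exp(−c·z) = 1/4 ⇒ z = ln(4) / c
z = 1.3863 / 0.56 = 2.476 km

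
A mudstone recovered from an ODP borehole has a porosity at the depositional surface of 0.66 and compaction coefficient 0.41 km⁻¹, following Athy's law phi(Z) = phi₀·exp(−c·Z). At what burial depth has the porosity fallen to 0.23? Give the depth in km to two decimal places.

2.57 km

Invert Athy's law: Z = ln(phi₀/phi) / c
Z = ln(0.66/0.23) / 0.41 = ln(2.87) / 0.41 = 1.0542 / 0.41 = 2.571 km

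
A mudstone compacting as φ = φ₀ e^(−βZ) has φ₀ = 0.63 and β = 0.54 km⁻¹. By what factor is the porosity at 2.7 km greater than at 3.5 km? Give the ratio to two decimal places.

1.54

φ(Z₁)/φ(Z₂) = e^(−β·Z₁)/e^(−β·Z₂) = e^{β(Z₂−Z₁)}
= exp(0.54 × 0.8) = exp(0.432) = 1.5403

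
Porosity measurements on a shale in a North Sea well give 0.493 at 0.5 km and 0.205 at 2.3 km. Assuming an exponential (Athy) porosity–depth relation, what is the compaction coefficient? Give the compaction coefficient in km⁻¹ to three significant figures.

Athy: n(z) = n₀ e^(−βz) ⇒ n₁/n₂ = e^{β(z₂−z₁)} ⇒ β = ln(n₁/n₂)/(z₂−z₁)
β = ln(0.493/0.205) / (2.3 − 0.5) = ln(2.405) / 1.8 = 0.8775 / 1.8 = 0.4875 km⁻¹

0.487 km⁻¹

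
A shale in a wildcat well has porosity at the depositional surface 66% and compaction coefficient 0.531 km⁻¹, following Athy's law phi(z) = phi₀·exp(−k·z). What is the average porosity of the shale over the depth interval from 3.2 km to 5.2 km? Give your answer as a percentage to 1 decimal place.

7.4%

⟨phi⟩ = (1/(z₂−z₁)) ∫ phi₀ e^(−kz) dz = phi₀·(e^(−k·z₁) − e^(−k·z₂)) / (k·(z₂−z₁))
e^(−0.531×3.2) = 0.1828; e^(−0.531×5.2) = 0.0632
⟨phi⟩ = 0.66 × (0.1828 − 0.0632) / (0.531 × 2) = 0.66 × 0.1126 = 0.0743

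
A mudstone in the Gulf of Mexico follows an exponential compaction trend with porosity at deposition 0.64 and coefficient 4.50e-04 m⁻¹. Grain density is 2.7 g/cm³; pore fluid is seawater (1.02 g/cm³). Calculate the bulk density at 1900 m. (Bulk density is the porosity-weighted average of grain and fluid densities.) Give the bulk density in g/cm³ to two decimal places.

Working in km (1 km = 1000 m; β in km⁻¹ = β in m⁻¹ × 1000):
Porosity at depth: phi = 0.64·exp(−0.45×1.9) = 0.64×0.4253 = 0.2722
Bulk density: ρ_b = (1−phi)ρ_g + phi·ρ_f = 0.7278×2.7 + 0.2722×1.02
       = 1.965 + 0.278 = 2.243 g/cm³

2.24 g/cm³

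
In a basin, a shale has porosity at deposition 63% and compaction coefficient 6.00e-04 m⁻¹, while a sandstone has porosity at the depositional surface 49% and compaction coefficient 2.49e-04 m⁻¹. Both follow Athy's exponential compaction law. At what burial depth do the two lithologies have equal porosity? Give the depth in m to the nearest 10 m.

720 m

Working in km (1 km = 1000 m; β in km⁻¹ = β in m⁻¹ × 1000):
Set phi₀ₐ e^(−βₐz) = phi₀ᵦ e^(−βᵦz) ⇒ ln(phi₀ₐ/phi₀ᵦ) = (βₐ − βᵦ)·z
z = ln(0.63/0.49) / (0.6 − 0.249) = 0.2513 / 0.351 = 0.716 km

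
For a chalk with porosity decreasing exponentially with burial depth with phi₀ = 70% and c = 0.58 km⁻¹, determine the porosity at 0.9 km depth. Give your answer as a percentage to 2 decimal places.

phi = phi₀·exp(−c·d) = 0.7 × exp(−0.58 × 0.9) = 0.7 × exp(−0.522)
  = 0.7 × 0.5933 = 0.4153

41.53%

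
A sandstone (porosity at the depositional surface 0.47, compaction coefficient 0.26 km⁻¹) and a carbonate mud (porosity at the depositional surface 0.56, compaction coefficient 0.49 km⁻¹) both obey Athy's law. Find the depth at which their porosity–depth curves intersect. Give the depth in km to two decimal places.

Set φ₀ₐ e^(−kₐZ) = φ₀ᵦ e^(−kᵦZ) ⇒ ln(φ₀ₐ/φ₀ᵦ) = (kₐ − kᵦ)·Z
Z = ln(0.47/0.56) / (0.26 − 0.49) = -0.1752 / -0.23 = 0.762 km

0.76 km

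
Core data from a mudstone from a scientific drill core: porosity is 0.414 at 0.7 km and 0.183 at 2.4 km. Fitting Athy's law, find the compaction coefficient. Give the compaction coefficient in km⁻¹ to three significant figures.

Athy: phi(d) = phi₀ e^(−cd) ⇒ phi₁/phi₂ = e^{c(d₂−d₁)} ⇒ c = ln(phi₁/phi₂)/(d₂−d₁)
c = ln(0.414/0.183) / (2.4 − 0.7) = ln(2.262) / 1.7 = 0.8164 / 1.7 = 0.4802 km⁻¹

0.480 km⁻¹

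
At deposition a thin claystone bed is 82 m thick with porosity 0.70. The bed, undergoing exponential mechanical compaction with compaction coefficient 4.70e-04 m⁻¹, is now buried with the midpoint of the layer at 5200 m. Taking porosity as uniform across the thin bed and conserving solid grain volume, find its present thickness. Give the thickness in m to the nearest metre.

26 m

Working in km (1 km = 1000 m; k in km⁻¹ = k in m⁻¹ × 1000):
Porosity at 5.2 km: φ = 0.7·exp(−0.47×5.2) = 0.0608
Solid-volume conservation: h(1−φ) = h₀(1−φ₀) ⇒ h = h₀·(1−φ₀)/(1−φ)
h = 0.082 × (1 − 0.7)/(1 − 0.0608) = 0.082 × 0.3194 = 0.0262 km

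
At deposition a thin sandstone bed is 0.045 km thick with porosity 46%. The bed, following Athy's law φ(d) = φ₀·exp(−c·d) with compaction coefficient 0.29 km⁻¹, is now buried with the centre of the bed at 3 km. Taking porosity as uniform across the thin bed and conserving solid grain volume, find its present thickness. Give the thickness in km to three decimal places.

0.030 km

Porosity at 3 km: φ = 0.46·exp(−0.29×3) = 0.1927
Solid-volume conservation: h(1−φ) = h₀(1−φ₀) ⇒ h = h₀·(1−φ₀)/(1−φ)
h = 0.045 × (1 − 0.46)/(1 − 0.1927) = 0.045 × 0.6689 = 0.0301 km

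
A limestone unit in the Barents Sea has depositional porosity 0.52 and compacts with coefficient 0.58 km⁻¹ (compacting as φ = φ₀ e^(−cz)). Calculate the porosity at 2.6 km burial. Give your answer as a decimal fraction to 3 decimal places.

φ = φ₀·exp(−c·z) = 0.52 × exp(−0.58 × 2.6) = 0.52 × exp(−1.508)
  = 0.52 × 0.2214 = 0.1151

0.115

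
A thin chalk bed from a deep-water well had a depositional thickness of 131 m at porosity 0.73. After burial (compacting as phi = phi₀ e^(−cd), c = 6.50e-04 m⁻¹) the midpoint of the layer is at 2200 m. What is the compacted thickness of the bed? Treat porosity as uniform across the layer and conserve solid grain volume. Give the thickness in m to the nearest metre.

43 m

Working in km (1 km = 1000 m; c in km⁻¹ = c in m⁻¹ × 1000):
Porosity at 2.2 km: phi = 0.73·exp(−0.65×2.2) = 0.1747
Solid-volume conservation: h(1−phi) = h₀(1−phi₀) ⇒ h = h₀·(1−phi₀)/(1−phi)
h = 0.131 × (1 − 0.73)/(1 − 0.1747) = 0.131 × 0.3272 = 0.0429 km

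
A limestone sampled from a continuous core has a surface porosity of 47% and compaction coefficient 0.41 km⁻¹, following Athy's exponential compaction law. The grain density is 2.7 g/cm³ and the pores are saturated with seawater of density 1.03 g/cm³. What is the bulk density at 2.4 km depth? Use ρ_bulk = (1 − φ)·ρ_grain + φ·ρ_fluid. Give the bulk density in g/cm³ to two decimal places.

2.41 g/cm³

Porosity at depth: phi = 0.47·exp(−0.41×2.4) = 0.47×0.3738 = 0.1757
Bulk density: ρ_b = (1−phi)ρ_g + phi·ρ_f = 0.8243×2.7 + 0.1757×1.03
       = 2.226 + 0.181 = 2.407 g/cm³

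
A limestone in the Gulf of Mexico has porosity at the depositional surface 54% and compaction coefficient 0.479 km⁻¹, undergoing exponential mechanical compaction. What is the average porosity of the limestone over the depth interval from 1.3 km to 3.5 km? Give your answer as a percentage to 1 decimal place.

17.9%

⟨n⟩ = (1/(Z₂−Z₁)) ∫ n₀ e^(−βZ) dZ = n₀·(e^(−β·Z₁) − e^(−β·Z₂)) / (β·(Z₂−Z₁))
e^(−0.479×1.3) = 0.5365; e^(−0.479×3.5) = 0.1870
⟨n⟩ = 0.54 × (0.5365 − 0.1870) / (0.479 × 2.2) = 0.54 × 0.3316 = 0.1791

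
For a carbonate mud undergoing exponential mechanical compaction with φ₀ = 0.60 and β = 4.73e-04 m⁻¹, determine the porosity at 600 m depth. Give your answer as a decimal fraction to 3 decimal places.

0.452

Working in km (1 km = 1000 m; β in km⁻¹ = β in m⁻¹ × 1000):
φ = φ₀·exp(−β·Z) = 0.6 × exp(−0.473 × 0.6) = 0.6 × exp(−0.2838)
  = 0.6 × 0.7529 = 0.4518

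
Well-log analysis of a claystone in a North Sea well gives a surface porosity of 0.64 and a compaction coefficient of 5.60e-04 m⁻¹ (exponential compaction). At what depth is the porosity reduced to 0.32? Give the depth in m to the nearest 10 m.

1240 m

Working in km (1 km = 1000 m; k in km⁻¹ = k in m⁻¹ × 1000):
Invert Athy's law: z = ln(φ₀/φ) / k
z = ln(0.64/0.32) / 0.56 = ln(2) / 0.56 = 0.6931 / 0.56 = 1.238 km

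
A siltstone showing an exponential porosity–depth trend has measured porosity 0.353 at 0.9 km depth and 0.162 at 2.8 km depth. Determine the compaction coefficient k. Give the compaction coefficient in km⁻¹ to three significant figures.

Athy: n(Z) = n₀ e^(−kZ) ⇒ n₁/n₂ = e^{k(Z₂−Z₁)} ⇒ k = ln(n₁/n₂)/(Z₂−Z₁)
k = ln(0.353/0.162) / (2.8 − 0.9) = ln(2.179) / 1.9 = 0.7789 / 1.9 = 0.4099 km⁻¹

0.410 km⁻¹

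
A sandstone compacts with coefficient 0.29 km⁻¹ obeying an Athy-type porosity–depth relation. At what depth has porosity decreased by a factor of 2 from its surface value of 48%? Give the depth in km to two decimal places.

2.39 km

phi/phi₀ = 1/2 ⇒ exp(−β·z) = 1/2 ⇒ z = ln(2) / β
z = 0.6931 / 0.29 = 2.390 km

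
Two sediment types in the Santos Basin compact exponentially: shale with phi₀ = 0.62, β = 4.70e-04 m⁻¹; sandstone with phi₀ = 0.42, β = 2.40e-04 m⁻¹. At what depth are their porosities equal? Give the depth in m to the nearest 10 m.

Working in km (1 km = 1000 m; β in km⁻¹ = β in m⁻¹ × 1000):
Set phi₀ₐ e^(−βₐd) = phi₀ᵦ e^(−βᵦd) ⇒ ln(phi₀ₐ/phi₀ᵦ) = (βₐ − βᵦ)·d
d = ln(0.62/0.42) / (0.47 − 0.24) = 0.3895 / 0.23 = 1.693 km

1690 m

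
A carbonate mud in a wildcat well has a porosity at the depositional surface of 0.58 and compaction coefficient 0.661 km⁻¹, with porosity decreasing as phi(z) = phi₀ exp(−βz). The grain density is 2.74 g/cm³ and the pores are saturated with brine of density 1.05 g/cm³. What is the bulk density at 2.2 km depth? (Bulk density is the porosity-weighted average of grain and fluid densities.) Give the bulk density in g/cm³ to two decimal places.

Porosity at depth: phi = 0.58·exp(−0.661×2.2) = 0.58×0.2336 = 0.1355
Bulk density: ρ_b = (1−phi)ρ_g + phi·ρ_f = 0.8645×2.74 + 0.1355×1.05
       = 2.369 + 0.142 = 2.511 g/cm³

2.51 g/cm³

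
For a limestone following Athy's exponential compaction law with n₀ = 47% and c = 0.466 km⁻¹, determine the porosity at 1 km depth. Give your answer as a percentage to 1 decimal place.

29.5%

n = n₀·exp(−c·d) = 0.47 × exp(−0.466 × 1) = 0.47 × exp(−0.466)
  = 0.47 × 0.6275 = 0.2949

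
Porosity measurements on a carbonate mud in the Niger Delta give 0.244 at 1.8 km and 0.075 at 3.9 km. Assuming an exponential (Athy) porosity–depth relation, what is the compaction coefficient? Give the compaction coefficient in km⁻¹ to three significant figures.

Athy: phi(Z) = phi₀ e^(−cZ) ⇒ phi₁/phi₂ = e^{c(Z₂−Z₁)} ⇒ c = ln(phi₁/phi₂)/(Z₂−Z₁)
c = ln(0.244/0.075) / (3.9 − 1.8) = ln(3.253) / 2.1 = 1.1797 / 2.1 = 0.5618 km⁻¹

0.562 km⁻¹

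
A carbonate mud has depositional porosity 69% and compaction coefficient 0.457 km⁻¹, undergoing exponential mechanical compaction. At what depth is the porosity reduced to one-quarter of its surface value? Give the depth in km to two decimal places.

3.03 km

n/n₀ = 1/4 ⇒ exp(−c·Z) = 1/4 ⇒ Z = ln(4) / c
Z = 1.3863 / 0.457 = 3.033 km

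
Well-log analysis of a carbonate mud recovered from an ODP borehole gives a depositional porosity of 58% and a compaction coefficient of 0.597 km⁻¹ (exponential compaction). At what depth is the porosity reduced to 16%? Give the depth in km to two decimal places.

Invert Athy's law: z = ln(n₀/n) / c
z = ln(0.58/0.16) / 0.597 = ln(3.625) / 0.597 = 1.2879 / 0.597 = 2.157 km

2.16 km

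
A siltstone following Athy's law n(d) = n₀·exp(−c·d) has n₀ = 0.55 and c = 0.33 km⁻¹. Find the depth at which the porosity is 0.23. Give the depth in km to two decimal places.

Invert Athy's law: d = ln(n₀/n) / c
d = ln(0.55/0.23) / 0.33 = ln(2.391) / 0.33 = 0.8718 / 0.33 = 2.642 km

2.64 km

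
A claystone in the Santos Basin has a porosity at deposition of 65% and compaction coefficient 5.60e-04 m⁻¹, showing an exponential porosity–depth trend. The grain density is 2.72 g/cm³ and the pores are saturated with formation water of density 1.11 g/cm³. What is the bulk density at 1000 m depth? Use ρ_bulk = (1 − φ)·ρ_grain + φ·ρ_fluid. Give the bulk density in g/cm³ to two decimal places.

Working in km (1 km = 1000 m; β in km⁻¹ = β in m⁻¹ × 1000):
Porosity at depth: φ = 0.65·exp(−0.56×1) = 0.65×0.5712 = 0.3713
Bulk density: ρ_b = (1−φ)ρ_g + φ·ρ_f = 0.6287×2.72 + 0.3713×1.11
       = 1.710 + 0.412 = 2.122 g/cm³

2.12 g/cm³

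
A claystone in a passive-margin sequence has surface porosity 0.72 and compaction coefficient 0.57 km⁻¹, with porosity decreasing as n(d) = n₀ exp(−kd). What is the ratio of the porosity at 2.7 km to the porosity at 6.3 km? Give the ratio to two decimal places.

n(d₁)/n(d₂) = e^(−k·d₁)/e^(−k·d₂) = e^{k(d₂−d₁)}
= exp(0.57 × 3.6) = exp(2.052) = 7.7835

7.78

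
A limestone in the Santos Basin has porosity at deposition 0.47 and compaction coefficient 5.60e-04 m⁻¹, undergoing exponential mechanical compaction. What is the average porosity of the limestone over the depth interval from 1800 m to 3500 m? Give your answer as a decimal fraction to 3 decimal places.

Working in km (1 km = 1000 m; k in km⁻¹ = k in m⁻¹ × 1000):
⟨phi⟩ = (1/(d₂−d₁)) ∫ phi₀ e^(−kd) dd = phi₀·(e^(−k·d₁) − e^(−k·d₂)) / (k·(d₂−d₁))
e^(−0.56×1.8) = 0.3649; e^(−0.56×3.5) = 0.1409
⟨phi⟩ = 0.47 × (0.3649 − 0.1409) / (0.56 × 1.7) = 0.47 × 0.2354 = 0.1106

0.111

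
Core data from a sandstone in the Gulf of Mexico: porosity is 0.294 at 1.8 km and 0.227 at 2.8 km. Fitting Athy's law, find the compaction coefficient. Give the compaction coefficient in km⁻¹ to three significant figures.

0.259 km⁻¹

Athy: phi(Z) = phi₀ e^(−cZ) ⇒ phi₁/phi₂ = e^{c(Z₂−Z₁)} ⇒ c = ln(phi₁/phi₂)/(Z₂−Z₁)
c = ln(0.294/0.227) / (2.8 − 1.8) = ln(1.295) / 1 = 0.2586 / 1 = 0.2586 km⁻¹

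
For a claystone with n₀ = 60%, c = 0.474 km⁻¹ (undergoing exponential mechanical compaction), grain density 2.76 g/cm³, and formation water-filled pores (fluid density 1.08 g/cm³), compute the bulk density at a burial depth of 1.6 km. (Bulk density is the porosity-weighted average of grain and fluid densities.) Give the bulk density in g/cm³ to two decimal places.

2.29 g/cm³

Porosity at depth: n = 0.6·exp(−0.474×1.6) = 0.6×0.4684 = 0.2810
Bulk density: ρ_b = (1−n)ρ_g + n·ρ_f = 0.7190×2.76 + 0.2810×1.08
       = 1.984 + 0.304 = 2.288 g/cm³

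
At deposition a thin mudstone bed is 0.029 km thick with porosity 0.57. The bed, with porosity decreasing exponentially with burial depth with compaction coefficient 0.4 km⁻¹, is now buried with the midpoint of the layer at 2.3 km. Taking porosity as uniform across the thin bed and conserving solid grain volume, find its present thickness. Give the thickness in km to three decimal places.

0.016 km

Porosity at 2.3 km: phi = 0.57·exp(−0.4×2.3) = 0.2272
Solid-volume conservation: h(1−phi) = h₀(1−phi₀) ⇒ h = h₀·(1−phi₀)/(1−phi)
h = 0.029 × (1 − 0.57)/(1 − 0.2272) = 0.029 × 0.5564 = 0.0161 km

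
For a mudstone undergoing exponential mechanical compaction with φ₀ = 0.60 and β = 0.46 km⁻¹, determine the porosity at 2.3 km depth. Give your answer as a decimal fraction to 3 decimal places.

φ = φ₀·exp(−β·z) = 0.6 × exp(−0.46 × 2.3) = 0.6 × exp(−1.058)
  = 0.6 × 0.3471 = 0.2083

0.208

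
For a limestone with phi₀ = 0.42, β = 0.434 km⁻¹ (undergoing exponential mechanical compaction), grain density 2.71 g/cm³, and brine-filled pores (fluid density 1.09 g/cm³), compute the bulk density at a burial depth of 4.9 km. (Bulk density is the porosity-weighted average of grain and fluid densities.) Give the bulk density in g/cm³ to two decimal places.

Porosity at depth: phi = 0.42·exp(−0.434×4.9) = 0.42×0.1192 = 0.0501
Bulk density: ρ_b = (1−phi)ρ_g + phi·ρ_f = 0.9499×2.71 + 0.0501×1.09
       = 2.574 + 0.055 = 2.629 g/cm³

2.63 g/cm³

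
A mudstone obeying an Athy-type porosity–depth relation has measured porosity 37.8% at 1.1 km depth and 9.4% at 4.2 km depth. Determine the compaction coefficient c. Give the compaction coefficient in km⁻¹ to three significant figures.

Athy: phi(Z) = phi₀ e^(−cZ) ⇒ phi₁/phi₂ = e^{c(Z₂−Z₁)} ⇒ c = ln(phi₁/phi₂)/(Z₂−Z₁)
c = ln(0.378/0.094) / (4.2 − 1.1) = ln(4.021) / 3.1 = 1.3916 / 3.1 = 0.4489 km⁻¹

0.449 km⁻¹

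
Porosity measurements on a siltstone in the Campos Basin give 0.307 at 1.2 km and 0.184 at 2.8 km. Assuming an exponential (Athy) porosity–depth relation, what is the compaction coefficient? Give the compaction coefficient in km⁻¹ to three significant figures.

Athy: n(z) = n₀ e^(−βz) ⇒ n₁/n₂ = e^{β(z₂−z₁)} ⇒ β = ln(n₁/n₂)/(z₂−z₁)
β = ln(0.307/0.184) / (2.8 − 1.2) = ln(1.668) / 1.6 = 0.5119 / 1.6 = 0.3199 km⁻¹

0.320 km⁻¹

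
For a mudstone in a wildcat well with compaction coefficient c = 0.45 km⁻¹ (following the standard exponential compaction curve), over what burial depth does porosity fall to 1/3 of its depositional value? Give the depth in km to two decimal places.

n/n₀ = 1/3 ⇒ exp(−c·z) = 1/3 ⇒ z = ln(3) / c
z = 1.0986 / 0.45 = 2.441 km

2.44 km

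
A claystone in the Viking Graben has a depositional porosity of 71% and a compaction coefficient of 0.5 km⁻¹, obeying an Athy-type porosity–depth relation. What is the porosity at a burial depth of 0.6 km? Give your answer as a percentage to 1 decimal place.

52.6%

n = n₀·exp(−k·Z) = 0.71 × exp(−0.5 × 0.6) = 0.71 × exp(−0.3)
  = 0.71 × 0.7408 = 0.5260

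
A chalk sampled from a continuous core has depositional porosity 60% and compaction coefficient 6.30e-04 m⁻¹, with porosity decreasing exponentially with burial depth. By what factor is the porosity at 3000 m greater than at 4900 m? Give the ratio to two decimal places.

Working in km (1 km = 1000 m; k in km⁻¹ = k in m⁻¹ × 1000):
φ(d₁)/φ(d₂) = e^(−k·d₁)/e^(−k·d₂) = e^{k(d₂−d₁)}
= exp(0.63 × 1.9) = exp(1.197) = 3.3102

3.31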